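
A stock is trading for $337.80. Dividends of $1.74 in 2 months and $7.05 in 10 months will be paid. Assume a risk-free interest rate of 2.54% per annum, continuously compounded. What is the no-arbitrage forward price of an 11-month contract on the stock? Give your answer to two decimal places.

PV(dividends) I = 1.74·e^(−0.0254·2/12) + 7.05·e^(−0.0254·10/12)
I = 1.7326 + 6.9023 = 8.6349
F = (S − I)·e^(rT) = (337.80 − 8.6349) · e^(0.0254·11/12)
= 329.1651 · e^0.023283 = 329.1651 × 1.023556 = $336.92

$336.92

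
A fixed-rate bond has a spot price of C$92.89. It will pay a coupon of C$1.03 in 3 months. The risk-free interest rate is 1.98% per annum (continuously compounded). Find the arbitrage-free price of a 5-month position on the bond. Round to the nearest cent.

PV(coupons) I = 1.03·e^(−0.0198·3/12)
I = 1.0249
F = (S − I)·e^(rT) = (92.89 − 1.0249) · e^(0.0198·5/12)
= 91.8651 · e^0.008250 = 91.8651 × 1.008284 = C$92.63

C$92.63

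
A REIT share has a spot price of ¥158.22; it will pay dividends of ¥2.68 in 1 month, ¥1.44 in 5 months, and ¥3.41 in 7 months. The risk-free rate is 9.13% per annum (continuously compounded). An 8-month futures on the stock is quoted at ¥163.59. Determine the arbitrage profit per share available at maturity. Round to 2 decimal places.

PV(dividends) I = 2.68·e^(−0.0913·1/12) + 1.44·e^(−0.0913·5/12) + 3.41·e^(−0.0913·7/12) = 7.2791
Fair futures F* = (S − I)·e^(rT) = (158.22 − 7.2791)·e^0.060867 = 150.9409 × 1.062758 = 160.4136
Market ¥163.59 > fair 160.4136: forward overpriced → cash-and-carry (borrow at r, buy the stock and collect the dividends, short the forward).
Profit at T = |F_mkt − F*| = |163.59 − 160.4136| = ¥3.18 per share

¥3.18 per share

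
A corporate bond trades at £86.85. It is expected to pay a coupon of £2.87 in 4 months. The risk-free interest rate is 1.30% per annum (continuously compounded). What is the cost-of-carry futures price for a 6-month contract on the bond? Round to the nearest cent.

£84.54

PV(coupons) I = 2.87·e^(−0.0130·4/12)
I = 2.8576
F = (S − I)·e^(rT) = (86.85 − 2.8576) · e^(0.0130·6/12)
= 83.9924 · e^0.006500 = 83.9924 × 1.006521 = £84.54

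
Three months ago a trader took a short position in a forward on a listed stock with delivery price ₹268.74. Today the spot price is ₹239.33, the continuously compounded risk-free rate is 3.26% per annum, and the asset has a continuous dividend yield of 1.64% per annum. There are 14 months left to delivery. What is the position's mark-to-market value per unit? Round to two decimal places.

Current fair forward for the remaining 14 months: F = S·e^((r − q)·T), (r − q) = 0.0326 − 0.0164 = 0.0162
F = 239.33 · e^(0.0162 × 14/12) = 239.33 × 1.019080 = 243.8964
Value of long forward = (F − K)·e^(−rT) = (243.8964 − 268.74) · e^(−0.0326·14/12)
= -24.8436 × 0.962681 = -23.92
Short position value = −(long value) = ₹23.92

₹23.92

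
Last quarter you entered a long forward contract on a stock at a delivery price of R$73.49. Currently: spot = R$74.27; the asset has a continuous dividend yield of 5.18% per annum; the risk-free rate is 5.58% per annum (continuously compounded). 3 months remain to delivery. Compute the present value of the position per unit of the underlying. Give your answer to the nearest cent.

Current fair forward for the remaining 3 months: F = S·e^((r − q)·T), (r − q) = 0.0558 − 0.0518 = 0.0040
F = 74.27 · e^(0.0040 × 3/12) = 74.27 × 1.001001 = 74.3443
Value of long forward = (F − K)·e^(−rT) = (74.3443 − 73.49) · e^(−0.0558·3/12)
= 0.8543 × 0.986147 = 0.84

R$0.84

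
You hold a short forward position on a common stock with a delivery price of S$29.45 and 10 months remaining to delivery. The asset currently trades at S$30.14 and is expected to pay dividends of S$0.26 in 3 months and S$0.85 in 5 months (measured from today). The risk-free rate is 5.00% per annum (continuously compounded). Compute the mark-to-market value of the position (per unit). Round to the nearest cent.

-S$0.80

PV(remaining dividends) I = 0.26·e^(−0.0500·3/12) + 0.85·e^(−0.0500·5/12) = 1.0892
Current forward F = (S − I)·e^(rT) = (30.14 − 1.0892)·e^(0.0500·10/12) = 29.0508 × 1.042547 = 30.2868
Value (long) = (F − K)·e^(−rT) = (30.2868 − 29.45) × 0.959189 = 0.8026
Short position value = −(long value) = -S$0.80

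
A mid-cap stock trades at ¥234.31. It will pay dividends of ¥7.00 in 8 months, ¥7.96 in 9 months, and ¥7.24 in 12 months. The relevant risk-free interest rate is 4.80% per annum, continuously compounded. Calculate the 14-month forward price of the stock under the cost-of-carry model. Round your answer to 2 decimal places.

¥225.22

PV(dividends) I = 7.00·e^(−0.0480·8/12) + 7.96·e^(−0.0480·9/12) + 7.24·e^(−0.0480·12/12)
I = 6.7795 + 7.6785 + 6.9007 = 21.3587
F = (S − I)·e^(rT) = (234.31 − 21.3587) · e^(0.0480·14/12)
= 212.9513 · e^0.056000 = 212.9513 × 1.057598 = ¥225.22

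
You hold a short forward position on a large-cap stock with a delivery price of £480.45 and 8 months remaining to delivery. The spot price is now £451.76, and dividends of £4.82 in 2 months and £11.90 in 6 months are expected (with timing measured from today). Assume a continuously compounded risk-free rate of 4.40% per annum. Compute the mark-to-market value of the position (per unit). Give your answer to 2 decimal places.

£31.23

PV(remaining dividends) I = 4.82·e^(−0.0440·2/12) + 11.90·e^(−0.0440·6/12) = 16.4258
Current forward F = (S − I)·e^(rT) = (451.76 − 16.4258)·e^(0.0440·8/12) = 435.3342 × 1.029768 = 448.2932
Value (long) = (F − K)·e^(−rT) = (448.2932 − 480.45) × 0.971093 = -31.2272
Short position value = −(long value) = £31.23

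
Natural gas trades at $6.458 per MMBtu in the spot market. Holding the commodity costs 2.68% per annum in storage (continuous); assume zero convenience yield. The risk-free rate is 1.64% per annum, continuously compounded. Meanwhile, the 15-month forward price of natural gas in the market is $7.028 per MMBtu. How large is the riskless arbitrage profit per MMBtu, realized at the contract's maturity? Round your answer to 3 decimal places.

Fair forward: F* = S·e^(carry·T), with carry = (r + u) = 0.0164 + 0.0268 = 0.0432
F* = 6.458 · e^(0.0432 × 15/12) = 6.458 · e^0.054000 = 6.458 × 1.055485 = $6.8163
Market $7.028 > fair $6.8163: forward overpriced → cash-and-carry (buy spot, short the forward).
At maturity, profit = |F_mkt − F*| = |7.028 − 6.8163| = $0.212 per MMBtu

$0.212 per MMBtu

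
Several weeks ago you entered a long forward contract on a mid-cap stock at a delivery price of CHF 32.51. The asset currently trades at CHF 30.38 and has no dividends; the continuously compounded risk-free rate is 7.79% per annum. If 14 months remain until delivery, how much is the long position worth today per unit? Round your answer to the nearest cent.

Current fair forward for the remaining 14 months: F = S·e^(r·T), r = 0.0779
F = 30.38 · e^(0.0779 × 14/12) = 30.38 × 1.095141 = 33.2704
Value of long forward = (F − K)·e^(−rT) = (33.2704 − 32.51) · e^(−0.0779·14/12)
= 0.7604 × 0.913124 = 0.69

CHF 0.69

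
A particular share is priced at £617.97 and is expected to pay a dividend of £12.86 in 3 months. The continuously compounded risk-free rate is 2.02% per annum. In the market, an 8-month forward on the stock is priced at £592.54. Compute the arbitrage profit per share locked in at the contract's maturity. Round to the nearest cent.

PV(dividends) I = 12.86·e^(−0.0202·3/12) = 12.7952
Fair forward F* = (S − I)·e^(rT) = (617.97 − 12.7952)·e^0.013467 = 605.1748 × 1.013558 = 613.3798
Market £592.54 < fair 613.3798: forward underpriced → reverse cash-and-carry (short the stock, invest proceeds at r, pay the dividends, go long the forward).
Profit at T = |F_mkt − F*| = |592.54 − 613.3798| = £20.84 per share

£20.84 per share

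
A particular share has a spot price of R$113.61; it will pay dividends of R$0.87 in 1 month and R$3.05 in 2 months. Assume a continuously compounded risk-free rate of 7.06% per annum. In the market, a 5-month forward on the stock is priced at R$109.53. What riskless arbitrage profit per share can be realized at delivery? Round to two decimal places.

PV(dividends) I = 0.87·e^(−0.0706·1/12) + 3.05·e^(−0.0706·2/12) = 3.8792
Fair forward F* = (S − I)·e^(rT) = (113.61 − 3.8792)·e^0.029417 = 109.7308 × 1.029854 = 113.0067
Market R$109.53 < fair 113.0067: forward underpriced → reverse cash-and-carry (short the stock, invest proceeds at r, pay the dividends, go long the forward).
Profit at T = |F_mkt − F*| = |109.53 − 113.0067| = R$3.48 per share

R$3.48 per share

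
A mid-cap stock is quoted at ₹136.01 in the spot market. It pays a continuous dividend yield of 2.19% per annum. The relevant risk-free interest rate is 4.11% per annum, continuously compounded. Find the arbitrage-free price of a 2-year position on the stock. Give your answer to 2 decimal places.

F = S·e^((r − q)T) = 136.01 · e^((0.0411 − 0.0219) × 2)
= 136.01 · e^0.038400 = 136.01 × 1.039147
F = ₹141.33

₹141.33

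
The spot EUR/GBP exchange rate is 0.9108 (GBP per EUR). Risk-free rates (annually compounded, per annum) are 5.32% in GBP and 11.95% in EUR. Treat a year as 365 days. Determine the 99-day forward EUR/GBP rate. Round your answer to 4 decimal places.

0.8958

By covered interest parity, F = S · (1+r_GBP)^T / (1+r_EUR)^T
= 0.9108 × 1.014158 / 1.031091 = 0.9108 × 0.983578
F = 0.8958 GBP per EUR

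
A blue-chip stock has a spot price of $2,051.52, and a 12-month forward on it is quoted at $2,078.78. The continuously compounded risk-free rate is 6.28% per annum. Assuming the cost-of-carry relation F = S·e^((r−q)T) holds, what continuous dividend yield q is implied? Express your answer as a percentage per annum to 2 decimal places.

4.96%

From F = S·e^((r−q)T): (r − q) = ln(F/S)/T
ln(2078.78/2051.52) = ln(1.013288) = 0.013200
(r − q) = 0.013200 / (12/12) = 0.013200
q = r − ln(F/S)/T = 0.0628 − 0.013200 = 0.049600
q = 4.96%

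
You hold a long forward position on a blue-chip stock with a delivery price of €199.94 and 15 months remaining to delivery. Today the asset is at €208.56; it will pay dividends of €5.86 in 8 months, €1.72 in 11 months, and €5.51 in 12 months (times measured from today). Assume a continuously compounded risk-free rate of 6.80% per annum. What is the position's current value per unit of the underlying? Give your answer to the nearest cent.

PV(remaining dividends) I = 5.86·e^(−0.0680·8/12) + 1.72·e^(−0.0680·11/12) + 5.51·e^(−0.0680·12/12) = 12.3641
Current forward F = (S − I)·e^(rT) = (208.56 − 12.3641)·e^(0.0680·15/12) = 196.1959 × 1.088717 = 213.6018
Value (long) = (F − K)·e^(−rT) = (213.6018 − 199.94) × 0.918512 = 12.5485
Value = €12.55

€12.55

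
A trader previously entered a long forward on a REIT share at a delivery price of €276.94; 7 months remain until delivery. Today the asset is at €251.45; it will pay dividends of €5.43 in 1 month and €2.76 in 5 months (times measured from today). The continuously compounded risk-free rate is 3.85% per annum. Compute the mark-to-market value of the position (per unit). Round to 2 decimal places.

-€27.47

PV(remaining dividends) I = 5.43·e^(−0.0385·1/12) + 2.76·e^(−0.0385·5/12) = 8.1287
Current forward F = (S − I)·e^(rT) = (251.45 − 8.1287)·e^(0.0385·7/12) = 243.3213 × 1.022712 = 248.8476
Value (long) = (F − K)·e^(−rT) = (248.8476 − 276.94) × 0.977792 = -27.4685
Value = -€27.47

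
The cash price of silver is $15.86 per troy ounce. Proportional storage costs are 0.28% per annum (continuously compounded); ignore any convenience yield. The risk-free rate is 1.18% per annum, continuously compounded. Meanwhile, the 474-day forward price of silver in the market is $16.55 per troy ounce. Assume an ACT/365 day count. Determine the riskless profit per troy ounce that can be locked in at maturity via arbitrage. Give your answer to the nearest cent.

Fair forward: F* = S·e^(carry·T), with carry = (r + u) = 0.0118 + 0.0028 = 0.0146
F* = 15.86 · e^(0.0146 × 474/365) = 15.86 · e^0.018960 = 15.86 × 1.019141 = $16.1636
Market $16.55 > fair $16.1636: forward overpriced → cash-and-carry (buy spot, short the forward).
At maturity, profit = |F_mkt − F*| = |16.55 − 16.1636| = $0.39 per troy ounce

$0.39 per troy ounce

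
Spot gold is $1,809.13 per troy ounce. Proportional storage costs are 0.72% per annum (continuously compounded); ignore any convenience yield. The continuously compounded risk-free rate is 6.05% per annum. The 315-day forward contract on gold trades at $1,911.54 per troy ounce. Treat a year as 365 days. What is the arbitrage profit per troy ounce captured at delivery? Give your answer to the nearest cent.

Fair forward: F* = S·e^(carry·T), with carry = (r + u) = 0.0605 + 0.0072 = 0.0677
F* = 1809.13 · e^(0.0677 × 315/365) = 1809.13 · e^0.05842603 = 1809.13 × 1.06016656 = $1917.9791
Market $1911.54 < fair $1917.9791: forward underpriced → reverse cash-and-carry (short spot, go long the forward).
At maturity, profit = |F_mkt − F*| = |1911.54 − 1917.9791| = $6.44 per troy ounce

$6.44 per troy ounce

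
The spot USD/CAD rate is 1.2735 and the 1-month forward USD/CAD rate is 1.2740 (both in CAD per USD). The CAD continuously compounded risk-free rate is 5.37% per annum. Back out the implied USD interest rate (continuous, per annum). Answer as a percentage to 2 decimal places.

4.90%

F = S·e^((r_CAD − r_USD)T) ⇒ r_USD = r_CAD − ln(F/S)/T
ln(1.2740/1.2735) = 0.000393; /(1/12) = 0.004716
r_USD = 0.0537 − 0.004716 = 0.048984
r_USD = 4.90%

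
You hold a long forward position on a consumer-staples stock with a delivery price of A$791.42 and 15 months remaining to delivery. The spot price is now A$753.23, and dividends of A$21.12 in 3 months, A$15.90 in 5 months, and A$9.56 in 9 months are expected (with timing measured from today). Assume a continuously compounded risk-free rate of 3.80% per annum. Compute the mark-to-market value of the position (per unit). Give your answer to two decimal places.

PV(remaining dividends) I = 21.12·e^(−0.0380·3/12) + 15.90·e^(−0.0380·5/12) + 9.56·e^(−0.0380·9/12) = 45.8619
Current forward F = (S − I)·e^(rT) = (753.23 − 45.8619)·e^(0.0380·15/12) = 707.3681 × 1.048646 = 741.7787
Value (long) = (F − K)·e^(−rT) = (741.7787 − 791.42) × 0.953610 = -47.3384
Value = -A$47.34

-A$47.34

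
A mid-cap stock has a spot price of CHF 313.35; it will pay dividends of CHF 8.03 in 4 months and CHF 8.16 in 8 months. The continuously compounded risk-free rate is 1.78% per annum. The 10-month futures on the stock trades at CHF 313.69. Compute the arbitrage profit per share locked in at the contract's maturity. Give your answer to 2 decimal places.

CHF 11.94 per share

PV(dividends) I = 8.03·e^(−0.0178·4/12) + 8.16·e^(−0.0178·8/12) = 16.0462
Fair futures F* = (S − I)·e^(rT) = (313.35 − 16.0462)·e^0.014833 = 297.3038 × 1.014944 = 301.7467
Market CHF 313.69 > fair 301.7467: forward overpriced → cash-and-carry (borrow at r, buy the stock and collect the dividends, short the forward).
Profit at T = |F_mkt − F*| = |313.69 − 301.7467| = CHF 11.94 per share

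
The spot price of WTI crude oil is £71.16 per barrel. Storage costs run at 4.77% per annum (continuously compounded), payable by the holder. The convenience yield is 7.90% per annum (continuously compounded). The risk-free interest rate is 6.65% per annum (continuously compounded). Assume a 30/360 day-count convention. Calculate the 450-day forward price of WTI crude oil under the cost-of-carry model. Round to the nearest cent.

Net carry = r + u − y = 0.0665 + 0.0477 − 0.0790 = 0.0352
F = S·e^((r+u−y)T) = 71.16 · e^(0.0352 × 450/360) = 71.16 · e^0.044000
= 71.16 × 1.044982 = £74.36 per barrel

£74.36 per barrel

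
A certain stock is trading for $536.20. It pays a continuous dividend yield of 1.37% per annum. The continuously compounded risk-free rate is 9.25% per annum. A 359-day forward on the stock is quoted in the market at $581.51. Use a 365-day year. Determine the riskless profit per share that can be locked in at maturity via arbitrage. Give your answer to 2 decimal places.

Fair forward: F* = S·e^(carry·T), with carry = (r − q) = 0.0925 − 0.0137 = 0.0788
F* = 536.20 · e^(0.0788 × 359/365) = 536.20 · e^0.077505 = 536.20 × 1.080588 = $579.4113
Market $581.51 > fair $579.4113: forward overpriced → cash-and-carry (buy spot, short the forward).
At maturity, profit = |F_mkt − F*| = |581.51 − 579.4113| = $2.10 per share

$2.10 per share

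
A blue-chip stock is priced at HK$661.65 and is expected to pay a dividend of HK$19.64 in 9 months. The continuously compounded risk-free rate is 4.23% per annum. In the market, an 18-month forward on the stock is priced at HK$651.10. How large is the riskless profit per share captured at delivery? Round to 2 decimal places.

HK$33.62 per share

PV(dividends) I = 19.64·e^(−0.0423·9/12) = 19.0267
Fair forward F* = (S − I)·e^(rT) = (661.65 − 19.0267)·e^0.063450 = 642.6233 × 1.065506 = 684.7190
Market HK$651.10 < fair 684.7190: forward underpriced → reverse cash-and-carry (short the stock, invest proceeds at r, pay the dividends, go long the forward).
Profit at T = |F_mkt − F*| = |651.10 − 684.7190| = HK$33.62 per share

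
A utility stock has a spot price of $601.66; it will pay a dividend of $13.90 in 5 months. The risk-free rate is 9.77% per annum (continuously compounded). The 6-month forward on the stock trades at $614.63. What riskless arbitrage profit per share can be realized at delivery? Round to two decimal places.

$3.14 per share

PV(dividends) I = 13.90·e^(−0.0977·5/12) = 13.3455
Fair forward F* = (S − I)·e^(rT) = (601.66 − 13.3455)·e^0.048850 = 588.3145 × 1.050063 = 617.7673
Market $614.63 < fair 617.7673: forward underpriced → reverse cash-and-carry (short the stock, invest proceeds at r, pay the dividends, go long the forward).
Profit at T = |F_mkt − F*| = |614.63 − 617.7673| = $3.14 per share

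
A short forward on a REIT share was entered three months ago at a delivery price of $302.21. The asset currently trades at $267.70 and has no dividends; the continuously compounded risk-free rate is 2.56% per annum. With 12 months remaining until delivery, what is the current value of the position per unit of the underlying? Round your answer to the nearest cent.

Current fair forward for the remaining 12 months: F = S·e^(r·T), r = 0.0256
F = 267.70 · e^(0.0256 × 12/12) = 267.70 × 1.025930 = 274.6415
Value of long forward = (F − K)·e^(−rT) = (274.6415 − 302.21) · e^(−0.0256·12/12)
= -27.5685 × 0.974725 = -26.87
Short position value = −(long value) = $26.87

$26.87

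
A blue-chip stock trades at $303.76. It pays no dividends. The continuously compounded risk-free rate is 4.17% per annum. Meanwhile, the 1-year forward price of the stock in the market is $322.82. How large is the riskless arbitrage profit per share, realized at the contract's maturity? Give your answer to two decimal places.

$6.13 per share

Fair forward: F* = S·e^(carry·T), with carry = r = 0.0417
F* = 303.76 · e^(0.0417 × 1) = 303.76 · e^0.041700 = 303.76 × 1.042582 = $316.6947
Market $322.82 > fair $316.6947: forward overpriced → cash-and-carry (buy spot, short the forward).
At maturity, profit = |F_mkt − F*| = |322.82 − 316.6947| = $6.13 per share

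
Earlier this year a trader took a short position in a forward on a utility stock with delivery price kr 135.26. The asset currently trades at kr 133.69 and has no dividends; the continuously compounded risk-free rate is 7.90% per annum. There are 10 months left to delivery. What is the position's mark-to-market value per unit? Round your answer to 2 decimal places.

Current fair forward for the remaining 10 months: F = S·e^(r·T), r = 0.0790
F = 133.69 · e^(0.0790 × 10/12) = 133.69 × 1.068049 = 142.7875
Value of long forward = (F − K)·e^(−rT) = (142.7875 − 135.26) · e^(−0.0790·10/12)
= 7.5275 × 0.936287 = 7.05
Short position value = −(long value) = -kr 7.05

-kr 7.05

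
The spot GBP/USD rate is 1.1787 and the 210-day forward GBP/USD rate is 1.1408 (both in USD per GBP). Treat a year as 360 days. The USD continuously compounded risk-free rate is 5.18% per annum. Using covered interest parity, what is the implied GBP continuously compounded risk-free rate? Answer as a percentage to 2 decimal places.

F = S·e^((r_USD − r_GBP)T) ⇒ r_GBP = r_USD − ln(F/S)/T
ln(1.1408/1.1787) = -0.032682; /(210/360) = -0.056026
r_GBP = 0.0518 + 0.056026 = 0.107826
r_GBP = 10.78%

10.78%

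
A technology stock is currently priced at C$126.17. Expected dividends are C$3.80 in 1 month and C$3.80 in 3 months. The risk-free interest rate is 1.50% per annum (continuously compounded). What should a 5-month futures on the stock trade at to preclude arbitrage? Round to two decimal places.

C$119.33

PV(dividends) I = 3.80·e^(−0.0150·1/12) + 3.80·e^(−0.0150·3/12)
I = 3.7953 + 3.7858 = 7.5811
F = (S − I)·e^(rT) = (126.17 − 7.5811) · e^(0.0150·5/12)
= 118.5889 · e^0.006250 = 118.5889 × 1.006270 = C$119.33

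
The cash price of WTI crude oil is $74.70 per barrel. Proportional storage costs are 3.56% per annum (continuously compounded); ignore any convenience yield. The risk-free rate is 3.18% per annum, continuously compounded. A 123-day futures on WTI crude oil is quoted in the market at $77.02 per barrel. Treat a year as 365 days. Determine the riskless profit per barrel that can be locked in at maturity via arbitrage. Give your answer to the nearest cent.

Fair futures: F* = S·e^(carry·T), with carry = (r + u) = 0.0318 + 0.0356 = 0.0674
F* = 74.70 · e^(0.0674 × 123/365) = 74.70 · e^0.022713 = 74.70 × 1.022973 = $76.4161
Market $77.02 > fair $76.4161: forward overpriced → cash-and-carry (buy spot, short the forward).
At maturity, profit = |F_mkt − F*| = |77.02 − 76.4161| = $0.60 per barrel

$0.60 per barrel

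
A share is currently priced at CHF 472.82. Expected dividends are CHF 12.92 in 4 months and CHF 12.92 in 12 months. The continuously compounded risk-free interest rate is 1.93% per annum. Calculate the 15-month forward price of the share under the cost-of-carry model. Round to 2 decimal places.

PV(dividends) I = 12.92·e^(−0.0193·4/12) + 12.92·e^(−0.0193·12/12)
I = 12.8371 + 12.6730 = 25.5101
F = (S − I)·e^(rT) = (472.82 − 25.5101) · e^(0.0193·15/12)
= 447.3099 · e^0.024125 = 447.3099 × 1.024418 = CHF 458.23

CHF 458.23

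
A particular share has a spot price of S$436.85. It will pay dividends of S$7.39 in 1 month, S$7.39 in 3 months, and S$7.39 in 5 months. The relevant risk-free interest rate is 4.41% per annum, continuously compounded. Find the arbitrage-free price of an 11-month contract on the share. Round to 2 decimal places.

S$432.04

PV(dividends) I = 7.39·e^(−0.0441·1/12) + 7.39·e^(−0.0441·3/12) + 7.39·e^(−0.0441·5/12)
I = 7.3629 + 7.3090 + 7.2554 = 21.9273
F = (S − I)·e^(rT) = (436.85 − 21.9273) · e^(0.0441·11/12)
= 414.9227 · e^0.040425 = 414.9227 × 1.041253 = S$432.04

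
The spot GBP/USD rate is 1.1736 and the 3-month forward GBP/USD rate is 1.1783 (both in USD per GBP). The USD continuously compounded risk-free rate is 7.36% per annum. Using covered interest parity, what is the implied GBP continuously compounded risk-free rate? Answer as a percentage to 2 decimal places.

5.76%

F = S·e^((r_USD − r_GBP)T) ⇒ r_GBP = r_USD − ln(F/S)/T
ln(1.1783/1.1736) = 0.003997; /(3/12) = 0.015988
r_GBP = 0.0736 − 0.015988 = 0.057612
r_GBP = 5.76%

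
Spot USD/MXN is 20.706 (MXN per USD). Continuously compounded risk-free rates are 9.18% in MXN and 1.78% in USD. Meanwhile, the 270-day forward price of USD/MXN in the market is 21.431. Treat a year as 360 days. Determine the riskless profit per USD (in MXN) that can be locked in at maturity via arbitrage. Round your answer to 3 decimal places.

0.457 per USD (in MXN)

Fair forward: F* = S·e^(carry·T), with carry = (r_MXN − r_USD) = 0.0918 − 0.0178 = 0.0740
F* = 20.706 · e^(0.0740 × 270/360) = 20.706 · e^0.055500 = 20.706 × 1.057069 = 21.8877
Market 21.431 < fair 21.8877: forward underpriced → reverse cash-and-carry (short spot, go long the forward).
At maturity, profit = |F_mkt − F*| = |21.431 − 21.8877| = 0.457 per USD (in MXN)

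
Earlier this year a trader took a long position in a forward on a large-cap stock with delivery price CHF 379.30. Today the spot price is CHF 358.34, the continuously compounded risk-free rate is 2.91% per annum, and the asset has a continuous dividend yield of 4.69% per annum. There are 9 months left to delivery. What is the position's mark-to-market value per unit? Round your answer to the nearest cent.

Current fair forward for the remaining 9 months: F = S·e^((r − q)·T), (r − q) = 0.0291 − 0.0469 = -0.0178
F = 358.34 · e^(-0.0178 × 9/12) = 358.34 × 0.986739 = 353.5881
Value of long forward = (F − K)·e^(−rT) = (353.5881 − 379.30) · e^(−0.0291·9/12)
= -25.7119 × 0.978411 = -25.16

-CHF 25.16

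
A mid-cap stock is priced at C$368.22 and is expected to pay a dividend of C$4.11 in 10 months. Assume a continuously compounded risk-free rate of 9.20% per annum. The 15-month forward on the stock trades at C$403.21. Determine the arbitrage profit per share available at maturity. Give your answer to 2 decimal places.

C$5.62 per share

PV(dividends) I = 4.11·e^(−0.0920·10/12) = 3.8067
Fair forward F* = (S − I)·e^(rT) = (368.22 − 3.8067)·e^0.115000 = 364.4133 × 1.121873 = 408.8254
Market C$403.21 < fair 408.8254: forward underpriced → reverse cash-and-carry (short the stock, invest proceeds at r, pay the dividends, go long the forward).
Profit at T = |F_mkt − F*| = |403.21 − 408.8254| = C$5.62 per share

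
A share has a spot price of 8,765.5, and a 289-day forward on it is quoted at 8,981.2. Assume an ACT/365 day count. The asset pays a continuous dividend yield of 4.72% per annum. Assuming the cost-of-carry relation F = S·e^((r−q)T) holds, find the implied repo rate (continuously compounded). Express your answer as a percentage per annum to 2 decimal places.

7.79%

From F = S·e^((r−q)T): (r − q) = ln(F/S)/T
ln(8981.2/8765.5) = ln(1.024608) = 0.024310
(r − q) = 0.024310 / (289/365) = 0.030703
r = ln(F/S)/T + q = 0.030703 + 0.0472 = 0.077903
r = 7.79%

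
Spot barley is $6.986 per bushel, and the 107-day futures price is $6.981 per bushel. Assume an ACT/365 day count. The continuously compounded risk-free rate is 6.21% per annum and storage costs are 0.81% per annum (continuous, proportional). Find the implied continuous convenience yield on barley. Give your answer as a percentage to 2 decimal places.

7.26%

F = S·e^((r+u−y)T) ⇒ (r+u−y) = ln(F/S)/T
ln(6.981/6.986) = -0.000716; /T ⇒ -0.002442
y = r + u − ln(F/S)/T = 0.0621 + 0.0081 + 0.002442 = 0.072642
y = 7.26%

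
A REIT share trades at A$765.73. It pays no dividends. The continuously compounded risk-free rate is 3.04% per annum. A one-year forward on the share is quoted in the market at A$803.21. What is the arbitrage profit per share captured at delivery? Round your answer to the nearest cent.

Fair forward: F* = S·e^(carry·T), with carry = r = 0.0304
F* = 765.73 · e^(0.0304 × 12/12) = 765.73 · e^0.030400 = 765.73 × 1.030867 = A$789.3658
Market A$803.21 > fair A$789.3658: forward overpriced → cash-and-carry (buy spot, short the forward).
At maturity, profit = |F_mkt − F*| = |803.21 − 789.3658| = A$13.84 per share

A$13.84 per share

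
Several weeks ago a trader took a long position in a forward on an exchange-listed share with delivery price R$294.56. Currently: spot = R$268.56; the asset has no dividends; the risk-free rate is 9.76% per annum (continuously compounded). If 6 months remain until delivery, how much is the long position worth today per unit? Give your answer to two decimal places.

Current fair forward for the remaining 6 months: F = S·e^(r·T), r = 0.0976
F = 268.56 · e^(0.0976 × 6/12) = 268.56 × 1.050010 = 281.9907
Value of long forward = (F − K)·e^(−rT) = (281.9907 − 294.56) · e^(−0.0976·6/12)
= -12.5693 × 0.952372 = -11.97

-R$11.97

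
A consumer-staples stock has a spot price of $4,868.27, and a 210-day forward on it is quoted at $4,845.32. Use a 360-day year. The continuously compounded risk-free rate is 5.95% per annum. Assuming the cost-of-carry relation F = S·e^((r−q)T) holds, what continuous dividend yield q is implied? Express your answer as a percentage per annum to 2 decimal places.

From F = S·e^((r−q)T): (r − q) = ln(F/S)/T
ln(4845.32/4868.27) = ln(0.995286) = -0.004725
(r − q) = -0.004725 / (210/360) = -0.008100
q = r − ln(F/S)/T = 0.0595 + 0.008100 = 0.067600
q = 6.76%

6.76%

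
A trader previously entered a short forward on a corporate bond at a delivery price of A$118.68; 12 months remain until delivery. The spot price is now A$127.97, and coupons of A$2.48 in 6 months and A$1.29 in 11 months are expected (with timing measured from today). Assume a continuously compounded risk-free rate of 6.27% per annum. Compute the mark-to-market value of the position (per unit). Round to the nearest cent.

-A$12.88

PV(remaining coupons) I = 2.48·e^(−0.0627·6/12) + 1.29·e^(−0.0627·11/12) = 3.6214
Current forward F = (S − I)·e^(rT) = (127.97 − 3.6214)·e^(0.0627·12/12) = 124.3486 × 1.064707 = 132.3948
Value (long) = (F − K)·e^(−rT) = (132.3948 − 118.68) × 0.939225 = 12.8813
Short position value = −(long value) = -A$12.88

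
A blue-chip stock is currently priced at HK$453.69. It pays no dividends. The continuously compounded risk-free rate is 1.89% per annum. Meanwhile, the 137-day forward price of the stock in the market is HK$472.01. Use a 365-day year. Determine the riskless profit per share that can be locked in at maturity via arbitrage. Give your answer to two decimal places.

Fair forward: F* = S·e^(carry·T), with carry = r = 0.0189
F* = 453.69 · e^(0.0189 × 137/365) = 453.69 · e^0.007094 = 453.69 × 1.007119 = HK$456.9198
Market HK$472.01 > fair HK$456.9198: forward overpriced → cash-and-carry (buy spot, short the forward).
At maturity, profit = |F_mkt − F*| = |472.01 − 456.9198| = HK$15.09 per share

HK$15.09 per share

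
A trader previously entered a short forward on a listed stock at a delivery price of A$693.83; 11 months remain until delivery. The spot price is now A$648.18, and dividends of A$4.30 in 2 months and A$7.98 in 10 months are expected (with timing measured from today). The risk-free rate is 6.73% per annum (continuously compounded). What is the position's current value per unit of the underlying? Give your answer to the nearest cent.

PV(remaining dividends) I = 4.30·e^(−0.0673·2/12) + 7.98·e^(−0.0673·10/12) = 11.7968
Current forward F = (S − I)·e^(rT) = (648.18 − 11.7968)·e^(0.0673·11/12) = 636.3832 × 1.063634 = 676.8788
Value (long) = (F − K)·e^(−rT) = (676.8788 − 693.83) × 0.940173 = -15.9371
Short position value = −(long value) = A$15.94

A$15.94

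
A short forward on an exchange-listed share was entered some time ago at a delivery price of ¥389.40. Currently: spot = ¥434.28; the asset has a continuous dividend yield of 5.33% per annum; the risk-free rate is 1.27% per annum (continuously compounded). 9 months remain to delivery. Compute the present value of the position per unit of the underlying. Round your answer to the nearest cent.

-¥31.55

Current fair forward for the remaining 9 months: F = S·e^((r − q)·T), (r − q) = 0.0127 − 0.0533 = -0.0406
F = 434.28 · e^(-0.0406 × 9/12) = 434.28 × 0.970009 = 421.2555
Value of long forward = (F − K)·e^(−rT) = (421.2555 − 389.40) · e^(−0.0127·9/12)
= 31.8555 × 0.990520 = 31.55
Short position value = −(long value) = -¥31.55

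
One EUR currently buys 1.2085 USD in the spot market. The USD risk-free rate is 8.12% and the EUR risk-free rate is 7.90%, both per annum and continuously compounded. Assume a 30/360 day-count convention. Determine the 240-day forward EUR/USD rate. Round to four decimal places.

1.2103

F = S·e^((r_USD − r_EUR)T) = 1.2085 · e^((0.0812 − 0.0790) × 240/360)
= 1.2085 · e^0.001467 = 1.2085 × 1.001468
F = 1.2103 USD per EUR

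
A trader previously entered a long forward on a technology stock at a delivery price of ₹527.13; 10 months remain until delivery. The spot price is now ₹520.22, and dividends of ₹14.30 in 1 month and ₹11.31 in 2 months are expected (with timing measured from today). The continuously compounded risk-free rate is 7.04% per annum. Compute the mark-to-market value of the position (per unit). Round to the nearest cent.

-₹2.27

PV(remaining dividends) I = 14.30·e^(−0.0704·1/12) + 11.31·e^(−0.0704·2/12) = 25.3944
Current forward F = (S − I)·e^(rT) = (520.22 − 25.3944)·e^(0.0704·10/12) = 494.8256 × 1.060422 = 524.7240
Value (long) = (F − K)·e^(−rT) = (524.7240 − 527.13) × 0.943021 = -2.2689
Value = -₹2.27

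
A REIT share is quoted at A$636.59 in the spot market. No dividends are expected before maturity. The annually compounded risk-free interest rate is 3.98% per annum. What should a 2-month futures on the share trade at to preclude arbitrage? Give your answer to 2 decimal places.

F = S · (1+r)^T
= 636.59 × 1.006526
F = A$640.74

A$640.74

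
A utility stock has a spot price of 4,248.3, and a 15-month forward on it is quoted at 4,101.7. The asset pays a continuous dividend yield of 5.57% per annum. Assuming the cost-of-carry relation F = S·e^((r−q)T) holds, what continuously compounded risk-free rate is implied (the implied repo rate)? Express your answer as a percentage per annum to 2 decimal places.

2.76%

From F = S·e^((r−q)T): (r − q) = ln(F/S)/T
ln(4101.7/4248.3) = ln(0.965492) = -0.035117
(r − q) = -0.035117 / (15/12) = -0.028094
r = ln(F/S)/T + q = -0.028094 + 0.0557 = 0.027606
r = 2.76%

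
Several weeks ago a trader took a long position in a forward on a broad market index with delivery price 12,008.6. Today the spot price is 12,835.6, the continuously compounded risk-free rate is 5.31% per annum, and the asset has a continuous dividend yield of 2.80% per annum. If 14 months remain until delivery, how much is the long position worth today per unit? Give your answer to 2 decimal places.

Current fair forward for the remaining 14 months: F = S·e^((r − q)·T), (r − q) = 0.0531 − 0.0280 = 0.0251
F = 12835.6 · e^(0.0251 × 14/12) = 12835.6 × 1.02971631 = 13217.0267
Value of long forward = (F − K)·e^(−rT) = (13217.0267 − 12008.6) · e^(−0.0531·14/12)
= 1208.4267 × 0.93992988 = 1135.84

1135.84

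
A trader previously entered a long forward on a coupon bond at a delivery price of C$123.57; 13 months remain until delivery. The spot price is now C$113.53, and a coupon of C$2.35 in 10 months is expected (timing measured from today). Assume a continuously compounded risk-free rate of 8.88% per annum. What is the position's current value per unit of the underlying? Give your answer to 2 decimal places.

-C$0.89

PV(remaining coupons) I = 2.35·e^(−0.0888·10/12) = 2.1824
Current forward F = (S − I)·e^(rT) = (113.53 − 2.1824)·e^(0.0888·13/12) = 111.3476 × 1.100979 = 122.5914
Value (long) = (F − K)·e^(−rT) = (122.5914 − 123.57) × 0.908282 = -0.8888
Value = -C$0.89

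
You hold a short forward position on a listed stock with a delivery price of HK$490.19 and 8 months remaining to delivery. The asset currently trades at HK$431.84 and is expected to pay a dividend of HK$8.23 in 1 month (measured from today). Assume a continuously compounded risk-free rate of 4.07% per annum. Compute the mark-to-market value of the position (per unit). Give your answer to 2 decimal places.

HK$53.43

PV(remaining dividends) I = 8.23·e^(−0.0407·1/12) = 8.2021
Current forward F = (S − I)·e^(rT) = (431.84 − 8.2021)·e^(0.0407·8/12) = 423.6379 × 1.027505 = 435.2901
Value (long) = (F − K)·e^(−rT) = (435.2901 − 490.19) × 0.973231 = -53.4303
Short position value = −(long value) = HK$53.43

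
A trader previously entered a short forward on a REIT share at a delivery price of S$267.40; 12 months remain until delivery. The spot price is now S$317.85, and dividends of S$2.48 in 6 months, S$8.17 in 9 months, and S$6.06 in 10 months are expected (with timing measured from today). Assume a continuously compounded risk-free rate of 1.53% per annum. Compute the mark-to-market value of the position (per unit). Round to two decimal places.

PV(remaining dividends) I = 2.48·e^(−0.0153·6/12) + 8.17·e^(−0.0153·9/12) + 6.06·e^(−0.0153·10/12) = 16.5211
Current forward F = (S − I)·e^(rT) = (317.85 − 16.5211)·e^(0.0153·12/12) = 301.3289 × 1.015418 = 305.9748
Value (long) = (F − K)·e^(−rT) = (305.9748 − 267.40) × 0.984816 = 37.9891
Short position value = −(long value) = -S$37.99

-S$37.99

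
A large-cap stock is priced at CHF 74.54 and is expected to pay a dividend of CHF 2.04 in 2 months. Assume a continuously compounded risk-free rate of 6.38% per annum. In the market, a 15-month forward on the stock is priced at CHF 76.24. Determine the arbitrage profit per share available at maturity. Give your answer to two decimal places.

PV(dividends) I = 2.04·e^(−0.0638·2/12) = 2.0184
Fair forward F* = (S − I)·e^(rT) = (74.54 − 2.0184)·e^0.079750 = 72.5216 × 1.083016 = 78.5421
Market CHF 76.24 < fair 78.5421: forward underpriced → reverse cash-and-carry (short the stock, invest proceeds at r, pay the dividends, go long the forward).
Profit at T = |F_mkt − F*| = |76.24 − 78.5421| = CHF 2.30 per share

CHF 2.30 per share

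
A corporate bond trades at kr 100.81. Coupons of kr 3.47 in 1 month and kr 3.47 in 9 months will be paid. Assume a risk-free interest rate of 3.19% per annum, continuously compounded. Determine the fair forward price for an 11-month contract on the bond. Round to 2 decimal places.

PV(coupons) I = 3.47·e^(−0.0319·1/12) + 3.47·e^(−0.0319·9/12)
I = 3.4608 + 3.3880 = 6.8488
F = (S − I)·e^(rT) = (100.81 − 6.8488) · e^(0.0319·11/12)
= 93.9612 · e^0.029242 = 93.9612 × 1.029674 = kr 96.75

kr 96.75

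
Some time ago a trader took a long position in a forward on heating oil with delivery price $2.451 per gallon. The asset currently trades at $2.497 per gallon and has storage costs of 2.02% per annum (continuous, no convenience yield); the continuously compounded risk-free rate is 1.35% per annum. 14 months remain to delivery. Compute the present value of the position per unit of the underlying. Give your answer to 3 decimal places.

Current fair forward for the remaining 14 months: F = S·e^((r + u)·T), (r + u) = 0.0135 + 0.0202 = 0.0337
F = 2.497 · e^(0.0337 × 14/12) = 2.497 × 1.040100 = 2.5971
Value of long forward = (F − K)·e^(−rT) = (2.5971 − 2.451) · e^(−0.0135·14/12)
= 0.1461 × 0.984373 = 0.144

$0.144 per gallon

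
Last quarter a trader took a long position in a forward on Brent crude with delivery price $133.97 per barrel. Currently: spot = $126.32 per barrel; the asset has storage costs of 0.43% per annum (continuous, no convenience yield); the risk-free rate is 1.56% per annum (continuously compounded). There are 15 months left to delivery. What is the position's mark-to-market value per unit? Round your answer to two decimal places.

-$4.38 per barrel

Current fair forward for the remaining 15 months: F = S·e^((r + u)·T), (r + u) = 0.0156 + 0.0043 = 0.0199
F = 126.32 · e^(0.0199 × 15/12) = 126.32 × 1.025187 = 129.5016
Value of long forward = (F − K)·e^(−rT) = (129.5016 − 133.97) · e^(−0.0156·15/12)
= -4.4684 × 0.980689 = -4.38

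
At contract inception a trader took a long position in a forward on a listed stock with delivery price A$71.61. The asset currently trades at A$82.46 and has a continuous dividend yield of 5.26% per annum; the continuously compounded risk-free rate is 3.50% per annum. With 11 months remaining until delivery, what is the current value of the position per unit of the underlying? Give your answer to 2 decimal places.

Current fair forward for the remaining 11 months: F = S·e^((r − q)·T), (r − q) = 0.0350 − 0.0526 = -0.0176
F = 82.46 · e^(-0.0176 × 11/12) = 82.46 × 0.983996 = 81.1403
Value of long forward = (F − K)·e^(−rT) = (81.1403 − 71.61) · e^(−0.0350·11/12)
= 9.5303 × 0.968426 = 9.23

A$9.23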